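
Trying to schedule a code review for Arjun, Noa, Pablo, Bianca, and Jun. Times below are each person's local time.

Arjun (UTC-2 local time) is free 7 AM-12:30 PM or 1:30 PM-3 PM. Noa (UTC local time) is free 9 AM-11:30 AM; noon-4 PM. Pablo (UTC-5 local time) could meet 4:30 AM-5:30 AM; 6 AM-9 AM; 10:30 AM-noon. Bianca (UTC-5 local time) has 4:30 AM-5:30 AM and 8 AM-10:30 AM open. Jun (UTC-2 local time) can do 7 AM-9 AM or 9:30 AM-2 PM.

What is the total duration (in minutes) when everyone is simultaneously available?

Arjun in UTC: 09:00-14:30, 15:30-17:00 (add 2h to convert from UTC-2).
Noa in UTC: 09:00-11:30, 12:00-16:00.
Pablo in UTC: 09:30-10:30, 11:00-14:00, 15:30-17:00 (add 5h to convert from UTC-5).
Bianca in UTC: 09:30-10:30, 13:00-15:30 (add 5h to convert from UTC-5).
Jun in UTC: 09:00-11:00, 11:30-16:00 (add 2h to convert from UTC-2).
Arjun ∩ Noa: 09:00-11:30, 12:00-14:30, 15:30-16:00.
Arjun ∩ Noa ∩ Pablo: 09:30-10:30, 11:00-11:30, 12:00-14:00, 15:30-16:00.
Arjun ∩ Noa ∩ Pablo ∩ Bianca: 09:30-10:30, 13:00-14:00.
Arjun ∩ Noa ∩ Pablo ∩ Bianca ∩ Jun: 09:30-10:30, 13:00-14:00.
Summing the common windows: 60 + 60 = 120 minutes.

120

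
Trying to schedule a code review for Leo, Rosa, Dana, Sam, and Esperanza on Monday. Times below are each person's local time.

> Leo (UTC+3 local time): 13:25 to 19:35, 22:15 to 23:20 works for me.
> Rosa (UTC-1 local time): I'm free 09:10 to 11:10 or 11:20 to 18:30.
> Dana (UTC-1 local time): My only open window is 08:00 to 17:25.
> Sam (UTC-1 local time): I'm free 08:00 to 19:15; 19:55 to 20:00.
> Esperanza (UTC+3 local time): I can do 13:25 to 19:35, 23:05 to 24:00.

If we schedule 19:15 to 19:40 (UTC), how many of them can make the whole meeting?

2

Leo in UTC: 10:25-16:35, 19:15-20:20 (subtract 3h to convert from UTC+3).
Rosa in UTC: 10:10-12:10, 12:20-19:30 (add 1h to convert from UTC-1).
Dana in UTC: 09:00-18:25 (add 1h to convert from UTC-1).
Sam in UTC: 09:00-20:15, 20:55-21:00 (add 1h to convert from UTC-1).
Esperanza in UTC: 10:25-16:35, 20:05-21:00 (subtract 3h to convert from UTC+3).
Leo and Sam can make the full 19:15-19:40 slot — that's 2.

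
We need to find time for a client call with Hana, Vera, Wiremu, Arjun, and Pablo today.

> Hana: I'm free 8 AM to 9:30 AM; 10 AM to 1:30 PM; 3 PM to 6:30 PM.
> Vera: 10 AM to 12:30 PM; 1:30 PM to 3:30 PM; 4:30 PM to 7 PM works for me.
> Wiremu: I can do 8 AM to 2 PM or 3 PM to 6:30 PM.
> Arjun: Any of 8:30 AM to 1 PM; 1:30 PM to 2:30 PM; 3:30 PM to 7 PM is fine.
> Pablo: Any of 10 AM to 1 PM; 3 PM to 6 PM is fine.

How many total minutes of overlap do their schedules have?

240

Hana ∩ Vera: 10:00-12:30, 15:00-15:30, 16:30-18:30.
Hana ∩ Vera ∩ Wiremu: 10:00-12:30, 15:00-15:30, 16:30-18:30.
Hana ∩ Vera ∩ Wiremu ∩ Arjun: 10:00-12:30, 16:30-18:30.
Hana ∩ Vera ∩ Wiremu ∩ Arjun ∩ Pablo: 10:00-12:30, 16:30-18:00.
So the common availability across everyone is 10:00-12:30, 16:30-18:00.
Summing the common windows: 150 + 90 = 240 minutes.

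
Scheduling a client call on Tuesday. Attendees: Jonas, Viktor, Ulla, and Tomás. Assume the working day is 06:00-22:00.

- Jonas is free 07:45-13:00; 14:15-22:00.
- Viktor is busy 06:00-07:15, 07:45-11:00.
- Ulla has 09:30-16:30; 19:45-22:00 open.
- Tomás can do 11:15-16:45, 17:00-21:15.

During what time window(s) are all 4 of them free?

Jonas free: 07:45-13:00, 14:15-22:00.
Viktor free: 07:15-07:45, 11:00-22:00 (invert busy blocks within the working day).
Ulla free: 09:30-16:30, 19:45-22:00.
Tomás free: 11:15-16:45, 17:00-21:15.
Jonas ∩ Viktor: 11:00-13:00, 14:15-22:00.
Jonas ∩ Viktor ∩ Ulla: 11:00-13:00, 14:15-16:30, 19:45-22:00.
Jonas ∩ Viktor ∩ Ulla ∩ Tomás: 11:15-13:00, 14:15-16:30, 19:45-21:15.

11:15-13:00, 14:15-16:30, 19:45-21:15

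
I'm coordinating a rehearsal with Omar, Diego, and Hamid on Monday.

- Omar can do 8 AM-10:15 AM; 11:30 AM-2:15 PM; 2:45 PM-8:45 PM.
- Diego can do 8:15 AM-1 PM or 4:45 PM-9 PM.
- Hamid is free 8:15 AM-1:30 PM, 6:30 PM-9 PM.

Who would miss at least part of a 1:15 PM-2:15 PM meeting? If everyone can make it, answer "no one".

Diego, Hamid

Omar: free for 13:15-14:15. Diego: not fully free for 13:15-14:15. Hamid: not fully free for 13:15-14:15.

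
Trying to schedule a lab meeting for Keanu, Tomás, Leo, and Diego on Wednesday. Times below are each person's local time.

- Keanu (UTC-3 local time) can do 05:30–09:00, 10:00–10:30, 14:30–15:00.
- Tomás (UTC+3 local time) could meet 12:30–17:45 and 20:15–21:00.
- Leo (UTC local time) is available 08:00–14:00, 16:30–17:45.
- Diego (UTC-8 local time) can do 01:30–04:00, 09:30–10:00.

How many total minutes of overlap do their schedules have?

165

Keanu in UTC: 08:30-12:00, 13:00-13:30, 17:30-18:00 (add 3h to convert from UTC-3).
Tomás in UTC: 09:30-14:45, 17:15-18:00 (subtract 3h to convert from UTC+3).
Leo in UTC: 08:00-14:00, 16:30-17:45.
Diego in UTC: 09:30-12:00, 17:30-18:00 (add 8h to convert from UTC-8).
Keanu ∩ Tomás: 09:30-12:00, 13:00-13:30, 17:30-18:00.
Keanu ∩ Tomás ∩ Leo: 09:30-12:00, 13:00-13:30, 17:30-17:45.
Keanu ∩ Tomás ∩ Leo ∩ Diego: 09:30-12:00, 17:30-17:45.
Summing the common windows: 150 + 15 = 165 minutes.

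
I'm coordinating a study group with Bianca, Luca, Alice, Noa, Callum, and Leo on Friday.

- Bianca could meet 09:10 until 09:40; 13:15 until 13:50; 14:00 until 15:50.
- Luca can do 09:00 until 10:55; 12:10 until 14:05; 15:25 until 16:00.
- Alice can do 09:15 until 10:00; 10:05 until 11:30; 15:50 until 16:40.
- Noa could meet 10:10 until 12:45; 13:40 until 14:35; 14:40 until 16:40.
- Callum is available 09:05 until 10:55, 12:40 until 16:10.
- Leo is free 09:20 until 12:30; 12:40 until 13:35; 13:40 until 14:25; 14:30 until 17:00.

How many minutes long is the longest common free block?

0

Bianca ∩ Luca: 09:10-09:40, 13:15-13:50, 14:00-14:05, 15:25-15:50.
Bianca ∩ Luca ∩ Alice: 09:15-09:40.
Bianca ∩ Luca ∩ Alice ∩ Noa: ∅.
Bianca ∩ Luca ∩ Alice ∩ Noa ∩ Callum: ∅.
Bianca ∩ Luca ∩ Alice ∩ Noa ∩ Callum ∩ Leo: ∅.
There is no time when everyone is free.
No common window exists, so the longest block is 0 minutes.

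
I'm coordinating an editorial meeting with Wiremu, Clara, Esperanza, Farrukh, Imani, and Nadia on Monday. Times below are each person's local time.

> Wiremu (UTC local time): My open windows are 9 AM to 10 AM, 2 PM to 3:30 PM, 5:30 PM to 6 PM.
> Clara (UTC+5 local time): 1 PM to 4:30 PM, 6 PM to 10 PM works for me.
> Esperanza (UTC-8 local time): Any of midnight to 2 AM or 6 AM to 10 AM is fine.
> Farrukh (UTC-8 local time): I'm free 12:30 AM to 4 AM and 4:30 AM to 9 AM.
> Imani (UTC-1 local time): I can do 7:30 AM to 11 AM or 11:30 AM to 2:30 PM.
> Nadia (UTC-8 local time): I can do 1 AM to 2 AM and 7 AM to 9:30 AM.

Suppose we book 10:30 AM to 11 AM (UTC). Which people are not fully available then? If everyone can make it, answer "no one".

Wiremu in UTC: 09:00-10:00, 14:00-15:30, 17:30-18:00.
Clara in UTC: 08:00-11:30, 13:00-17:00 (subtract 5h to convert from UTC+5).
Esperanza in UTC: 08:00-10:00, 14:00-18:00 (add 8h to convert from UTC-8).
Farrukh in UTC: 08:30-12:00, 12:30-17:00 (add 8h to convert from UTC-8).
Imani in UTC: 08:30-12:00, 12:30-15:30 (add 1h to convert from UTC-1).
Nadia in UTC: 09:00-10:00, 15:00-17:30 (add 8h to convert from UTC-8).
Wiremu: not fully free for 10:30-11:00. Clara: free for 10:30-11:00. Esperanza: not fully free for 10:30-11:00. Farrukh: free for 10:30-11:00. Imani: free for 10:30-11:00. Nadia: not fully free for 10:30-11:00.

Esperanza, Nadia, Wiremu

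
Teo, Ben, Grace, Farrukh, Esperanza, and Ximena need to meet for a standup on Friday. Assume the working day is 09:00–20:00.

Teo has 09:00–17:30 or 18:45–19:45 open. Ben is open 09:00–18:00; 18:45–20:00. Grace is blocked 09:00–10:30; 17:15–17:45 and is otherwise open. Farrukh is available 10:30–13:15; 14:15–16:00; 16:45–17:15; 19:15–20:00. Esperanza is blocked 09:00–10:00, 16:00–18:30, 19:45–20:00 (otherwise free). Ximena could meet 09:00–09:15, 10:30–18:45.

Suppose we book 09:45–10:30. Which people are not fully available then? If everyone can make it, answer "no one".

Esperanza, Farrukh, Grace, Ximena

Teo free: 09:00-17:30, 18:45-19:45.
Ben free: 09:00-18:00, 18:45-20:00.
Grace free: 10:30-17:15, 17:45-20:00 (invert busy blocks within the working day).
Farrukh free: 10:30-13:15, 14:15-16:00, 16:45-17:15, 19:15-20:00.
Esperanza free: 10:00-16:00, 18:30-19:45 (invert busy blocks within the working day).
Ximena free: 09:00-09:15, 10:30-18:45.
Teo: free for 09:45-10:30. Ben: free for 09:45-10:30. Grace: not fully free for 09:45-10:30. Farrukh: not fully free for 09:45-10:30. Esperanza: not fully free for 09:45-10:30. Ximena: not fully free for 09:45-10:30.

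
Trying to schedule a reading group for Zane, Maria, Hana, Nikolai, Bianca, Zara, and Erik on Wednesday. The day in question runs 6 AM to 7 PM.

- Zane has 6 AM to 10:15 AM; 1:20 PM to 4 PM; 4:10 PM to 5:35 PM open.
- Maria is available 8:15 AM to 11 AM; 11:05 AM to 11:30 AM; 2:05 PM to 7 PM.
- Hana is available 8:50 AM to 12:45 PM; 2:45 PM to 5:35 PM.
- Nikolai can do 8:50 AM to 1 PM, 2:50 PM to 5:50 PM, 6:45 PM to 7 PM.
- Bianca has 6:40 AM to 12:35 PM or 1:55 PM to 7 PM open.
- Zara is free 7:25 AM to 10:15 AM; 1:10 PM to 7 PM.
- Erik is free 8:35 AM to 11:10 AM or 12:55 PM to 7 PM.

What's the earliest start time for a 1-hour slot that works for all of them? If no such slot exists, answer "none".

Zane ∩ Maria: 08:15-10:15, 14:05-16:00, 16:10-17:35.
Zane ∩ Maria ∩ Hana: 08:50-10:15, 14:45-16:00, 16:10-17:35.
Zane ∩ Maria ∩ Hana ∩ Nikolai: 08:50-10:15, 14:50-16:00, 16:10-17:35.
Zane ∩ Maria ∩ Hana ∩ Nikolai ∩ Bianca: 08:50-10:15, 14:50-16:00, 16:10-17:35.
Zane ∩ Maria ∩ Hana ∩ Nikolai ∩ Bianca ∩ Zara: 08:50-10:15, 14:50-16:00, 16:10-17:35.
Zane ∩ Maria ∩ Hana ∩ Nikolai ∩ Bianca ∩ Zara ∩ Erik: 08:50-10:15, 14:50-16:00, 16:10-17:35.
The first common window of at least 60 minutes is 08:50-10:15, so the earliest start is 08:50.

08:50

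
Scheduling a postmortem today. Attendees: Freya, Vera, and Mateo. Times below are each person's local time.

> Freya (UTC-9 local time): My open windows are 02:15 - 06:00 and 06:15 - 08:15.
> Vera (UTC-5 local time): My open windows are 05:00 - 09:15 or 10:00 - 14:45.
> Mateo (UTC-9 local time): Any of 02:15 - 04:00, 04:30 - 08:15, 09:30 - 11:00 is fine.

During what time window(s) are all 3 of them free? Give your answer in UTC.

11:15-13:00, 13:30-14:15, 15:15-17:15

Freya in UTC: 11:15-15:00, 15:15-17:15 (add 9h to convert from UTC-9).
Vera in UTC: 10:00-14:15, 15:00-19:45 (add 5h to convert from UTC-5).
Mateo in UTC: 11:15-13:00, 13:30-17:15, 18:30-20:00 (add 9h to convert from UTC-9).
Freya ∩ Vera: 11:15-14:15, 15:15-17:15.
Freya ∩ Vera ∩ Mateo: 11:15-13:00, 13:30-14:15, 15:15-17:15.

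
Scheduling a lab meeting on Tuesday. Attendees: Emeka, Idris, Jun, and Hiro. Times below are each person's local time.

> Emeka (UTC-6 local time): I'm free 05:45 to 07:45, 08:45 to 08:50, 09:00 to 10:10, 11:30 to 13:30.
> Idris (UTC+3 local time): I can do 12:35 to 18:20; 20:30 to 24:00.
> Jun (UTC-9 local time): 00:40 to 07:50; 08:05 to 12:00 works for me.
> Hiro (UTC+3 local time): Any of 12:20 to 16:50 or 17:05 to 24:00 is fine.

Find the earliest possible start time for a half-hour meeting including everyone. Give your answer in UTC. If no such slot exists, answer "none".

11:45

Emeka in UTC: 11:45-13:45, 14:45-14:50, 15:00-16:10, 17:30-19:30 (add 6h to convert from UTC-6).
Idris in UTC: 09:35-15:20, 17:30-21:00 (subtract 3h to convert from UTC+3).
Jun in UTC: 09:40-16:50, 17:05-21:00 (add 9h to convert from UTC-9).
Hiro in UTC: 09:20-13:50, 14:05-21:00 (subtract 3h to convert from UTC+3).
Emeka ∩ Idris: 11:45-13:45, 14:45-14:50, 15:00-15:20, 17:30-19:30.
Emeka ∩ Idris ∩ Jun: 11:45-13:45, 14:45-14:50, 15:00-15:20, 17:30-19:30.
Emeka ∩ Idris ∩ Jun ∩ Hiro: 11:45-13:45, 14:45-14:50, 15:00-15:20, 17:30-19:30.
The first common window of at least 30 minutes is 11:45-13:45, so the earliest start is 11:45.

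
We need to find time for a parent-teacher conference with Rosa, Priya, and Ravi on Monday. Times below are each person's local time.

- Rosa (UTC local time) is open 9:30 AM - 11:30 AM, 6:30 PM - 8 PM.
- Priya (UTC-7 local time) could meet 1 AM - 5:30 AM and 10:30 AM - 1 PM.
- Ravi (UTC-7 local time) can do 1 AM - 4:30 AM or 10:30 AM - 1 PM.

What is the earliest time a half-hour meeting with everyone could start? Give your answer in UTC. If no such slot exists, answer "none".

09:30

Rosa in UTC: 09:30-11:30, 18:30-20:00.
Priya in UTC: 08:00-12:30, 17:30-20:00 (add 7h to convert from UTC-7).
Ravi in UTC: 08:00-11:30, 17:30-20:00 (add 7h to convert from UTC-7).
Rosa ∩ Priya: 09:30-11:30, 18:30-20:00.
Rosa ∩ Priya ∩ Ravi: 09:30-11:30, 18:30-20:00.
Those are the intersection windows.
The first common window of at least 30 minutes is 09:30-11:30, so the earliest start is 09:30.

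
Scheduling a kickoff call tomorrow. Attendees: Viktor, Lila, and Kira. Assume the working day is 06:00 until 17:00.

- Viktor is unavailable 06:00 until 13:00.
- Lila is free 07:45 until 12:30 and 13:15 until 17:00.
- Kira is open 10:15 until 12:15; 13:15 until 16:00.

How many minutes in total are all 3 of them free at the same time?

Viktor free: 13:00-17:00 (invert busy blocks within the working day).
Lila free: 07:45-12:30, 13:15-17:00.
Kira free: 10:15-12:15, 13:15-16:00.
Viktor ∩ Lila: 13:15-17:00.
Viktor ∩ Lila ∩ Kira: 13:15-16:00.
So the common availability across everyone is 13:15-16:00.
That's a single block of 165 minutes.

165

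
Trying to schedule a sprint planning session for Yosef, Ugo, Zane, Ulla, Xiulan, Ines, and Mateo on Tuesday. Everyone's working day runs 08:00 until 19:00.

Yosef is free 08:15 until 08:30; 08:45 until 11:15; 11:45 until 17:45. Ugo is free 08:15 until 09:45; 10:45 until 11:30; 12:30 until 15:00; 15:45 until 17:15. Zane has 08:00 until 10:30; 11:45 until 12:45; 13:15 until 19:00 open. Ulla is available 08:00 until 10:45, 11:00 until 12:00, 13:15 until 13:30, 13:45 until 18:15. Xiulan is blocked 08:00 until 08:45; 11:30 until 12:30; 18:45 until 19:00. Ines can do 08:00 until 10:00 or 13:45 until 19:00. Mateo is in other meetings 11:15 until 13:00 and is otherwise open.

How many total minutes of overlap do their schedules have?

225

Yosef free: 08:15-08:30, 08:45-11:15, 11:45-17:45.
Ugo free: 08:15-09:45, 10:45-11:30, 12:30-15:00, 15:45-17:15.
Zane free: 08:00-10:30, 11:45-12:45, 13:15-19:00.
Ulla free: 08:00-10:45, 11:00-12:00, 13:15-13:30, 13:45-18:15.
Xiulan free: 08:45-11:30, 12:30-18:45 (invert busy blocks within the working day).
Ines free: 08:00-10:00, 13:45-19:00.
Mateo free: 08:00-11:15, 13:00-19:00 (invert busy blocks within the working day).
Yosef ∩ Ugo: 08:15-08:30, 08:45-09:45, 10:45-11:15, 12:30-15:00, 15:45-17:15.
Yosef ∩ Ugo ∩ Zane: 08:15-08:30, 08:45-09:45, 12:30-12:45, 13:15-15:00, 15:45-17:15.
Yosef ∩ Ugo ∩ Zane ∩ Ulla: 08:15-08:30, 08:45-09:45, 13:15-13:30, 13:45-15:00, 15:45-17:15.
Yosef ∩ Ugo ∩ Zane ∩ Ulla ∩ Xiulan: 08:45-09:45, 13:15-13:30, 13:45-15:00, 15:45-17:15.
Yosef ∩ Ugo ∩ Zane ∩ Ulla ∩ Xiulan ∩ Ines: 08:45-09:45, 13:45-15:00, 15:45-17:15.
Yosef ∩ Ugo ∩ Zane ∩ Ulla ∩ Xiulan ∩ Ines ∩ Mateo: 08:45-09:45, 13:45-15:00, 15:45-17:15.
So the common availability across everyone is 08:45-09:45, 13:45-15:00, 15:45-17:15.
Summing the common windows: 60 + 75 + 90 = 225 minutes.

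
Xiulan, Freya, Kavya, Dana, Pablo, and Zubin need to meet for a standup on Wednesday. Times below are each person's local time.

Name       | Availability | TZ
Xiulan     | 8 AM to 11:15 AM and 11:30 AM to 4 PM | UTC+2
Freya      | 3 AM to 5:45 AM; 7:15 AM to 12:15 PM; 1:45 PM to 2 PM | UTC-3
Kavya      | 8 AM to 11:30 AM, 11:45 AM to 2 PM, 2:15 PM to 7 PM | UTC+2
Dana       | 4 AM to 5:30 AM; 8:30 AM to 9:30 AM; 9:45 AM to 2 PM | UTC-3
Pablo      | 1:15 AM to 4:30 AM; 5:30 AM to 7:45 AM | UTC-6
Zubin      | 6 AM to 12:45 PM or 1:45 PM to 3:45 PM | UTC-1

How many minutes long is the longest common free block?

Xiulan in UTC: 06:00-09:15, 09:30-14:00 (subtract 2h to convert from UTC+2).
Freya in UTC: 06:00-08:45, 10:15-15:15, 16:45-17:00 (add 3h to convert from UTC-3).
Kavya in UTC: 06:00-09:30, 09:45-12:00, 12:15-17:00 (subtract 2h to convert from UTC+2).
Dana in UTC: 07:00-08:30, 11:30-12:30, 12:45-17:00 (add 3h to convert from UTC-3).
Pablo in UTC: 07:15-10:30, 11:30-13:45 (add 6h to convert from UTC-6).
Zubin in UTC: 07:00-13:45, 14:45-16:45 (add 1h to convert from UTC-1).
Xiulan ∩ Freya: 06:00-08:45, 10:15-14:00.
Xiulan ∩ Freya ∩ Kavya: 06:00-08:45, 10:15-12:00, 12:15-14:00.
Xiulan ∩ Freya ∩ Kavya ∩ Dana: 07:00-08:30, 11:30-12:00, 12:15-12:30, 12:45-14:00.
Xiulan ∩ Freya ∩ Kavya ∩ Dana ∩ Pablo: 07:15-08:30, 11:30-12:00, 12:15-12:30, 12:45-13:45.
Xiulan ∩ Freya ∩ Kavya ∩ Dana ∩ Pablo ∩ Zubin: 07:15-08:30, 11:30-12:00, 12:15-12:30, 12:45-13:45.
So the common availability across everyone is 07:15-08:30, 11:30-12:00, 12:15-12:30, 12:45-13:45.
The longest is 07:15-08:30 at 75 minutes.

75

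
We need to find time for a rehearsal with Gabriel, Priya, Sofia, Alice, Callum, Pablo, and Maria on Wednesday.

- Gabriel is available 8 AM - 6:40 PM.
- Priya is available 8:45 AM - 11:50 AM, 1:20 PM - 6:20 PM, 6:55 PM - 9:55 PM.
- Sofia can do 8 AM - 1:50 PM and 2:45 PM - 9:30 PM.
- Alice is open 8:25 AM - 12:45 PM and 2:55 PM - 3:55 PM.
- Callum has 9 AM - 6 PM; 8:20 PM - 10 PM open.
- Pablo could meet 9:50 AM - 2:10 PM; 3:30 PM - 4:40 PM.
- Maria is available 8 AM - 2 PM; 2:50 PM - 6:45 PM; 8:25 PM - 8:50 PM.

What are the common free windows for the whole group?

09:50-11:50, 15:30-15:55

Gabriel ∩ Priya: 08:45-11:50, 13:20-18:20.
Gabriel ∩ Priya ∩ Sofia: 08:45-11:50, 13:20-13:50, 14:45-18:20.
Gabriel ∩ Priya ∩ Sofia ∩ Alice: 08:45-11:50, 14:55-15:55.
Gabriel ∩ Priya ∩ Sofia ∩ Alice ∩ Callum: 09:00-11:50, 14:55-15:55.
Gabriel ∩ Priya ∩ Sofia ∩ Alice ∩ Callum ∩ Pablo: 09:50-11:50, 15:30-15:55.
Gabriel ∩ Priya ∩ Sofia ∩ Alice ∩ Callum ∩ Pablo ∩ Maria: 09:50-11:50, 15:30-15:55.
Those are the intersection windows.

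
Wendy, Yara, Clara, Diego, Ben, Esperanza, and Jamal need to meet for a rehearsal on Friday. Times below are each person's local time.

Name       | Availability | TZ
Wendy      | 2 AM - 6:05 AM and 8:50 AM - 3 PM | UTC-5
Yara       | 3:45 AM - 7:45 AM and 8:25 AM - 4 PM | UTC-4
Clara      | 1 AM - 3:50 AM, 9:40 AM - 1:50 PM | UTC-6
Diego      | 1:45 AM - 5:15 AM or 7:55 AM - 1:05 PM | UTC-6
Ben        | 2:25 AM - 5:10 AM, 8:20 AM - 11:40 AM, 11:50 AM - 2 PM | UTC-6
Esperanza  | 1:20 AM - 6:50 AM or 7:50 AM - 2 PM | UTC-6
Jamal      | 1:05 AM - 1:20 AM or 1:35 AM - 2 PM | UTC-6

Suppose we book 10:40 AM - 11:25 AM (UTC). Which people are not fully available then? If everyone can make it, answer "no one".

Wendy in UTC: 07:00-11:05, 13:50-20:00 (add 5h to convert from UTC-5).
Yara in UTC: 07:45-11:45, 12:25-20:00 (add 4h to convert from UTC-4).
Clara in UTC: 07:00-09:50, 15:40-19:50 (add 6h to convert from UTC-6).
Diego in UTC: 07:45-11:15, 13:55-19:05 (add 6h to convert from UTC-6).
Ben in UTC: 08:25-11:10, 14:20-17:40, 17:50-20:00 (add 6h to convert from UTC-6).
Esperanza in UTC: 07:20-12:50, 13:50-20:00 (add 6h to convert from UTC-6).
Jamal in UTC: 07:05-07:20, 07:35-20:00 (add 6h to convert from UTC-6).
Wendy: not fully free for 10:40-11:25. Yara: free for 10:40-11:25. Clara: not fully free for 10:40-11:25. Diego: not fully free for 10:40-11:25. Ben: not fully free for 10:40-11:25. Esperanza: free for 10:40-11:25. Jamal: free for 10:40-11:25.

Ben, Clara, Diego, Wendy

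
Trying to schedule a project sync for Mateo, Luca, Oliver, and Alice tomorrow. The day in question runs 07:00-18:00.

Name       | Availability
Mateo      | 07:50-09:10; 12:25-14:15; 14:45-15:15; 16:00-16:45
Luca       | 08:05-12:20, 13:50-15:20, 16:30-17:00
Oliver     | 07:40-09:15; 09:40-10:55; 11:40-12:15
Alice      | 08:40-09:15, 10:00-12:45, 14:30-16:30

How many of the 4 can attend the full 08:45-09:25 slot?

Luca can make the full 08:45-09:25 slot — that's 1.

1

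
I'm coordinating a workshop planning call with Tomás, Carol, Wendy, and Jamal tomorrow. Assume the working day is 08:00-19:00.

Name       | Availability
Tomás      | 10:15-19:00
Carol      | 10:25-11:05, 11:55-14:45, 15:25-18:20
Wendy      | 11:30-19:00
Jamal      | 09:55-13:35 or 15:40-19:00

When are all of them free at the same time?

11:55-13:35, 15:40-18:20

Tomás ∩ Carol: 10:25-11:05, 11:55-14:45, 15:25-18:20.
Tomás ∩ Carol ∩ Wendy: 11:55-14:45, 15:25-18:20.
Tomás ∩ Carol ∩ Wendy ∩ Jamal: 11:55-13:35, 15:40-18:20.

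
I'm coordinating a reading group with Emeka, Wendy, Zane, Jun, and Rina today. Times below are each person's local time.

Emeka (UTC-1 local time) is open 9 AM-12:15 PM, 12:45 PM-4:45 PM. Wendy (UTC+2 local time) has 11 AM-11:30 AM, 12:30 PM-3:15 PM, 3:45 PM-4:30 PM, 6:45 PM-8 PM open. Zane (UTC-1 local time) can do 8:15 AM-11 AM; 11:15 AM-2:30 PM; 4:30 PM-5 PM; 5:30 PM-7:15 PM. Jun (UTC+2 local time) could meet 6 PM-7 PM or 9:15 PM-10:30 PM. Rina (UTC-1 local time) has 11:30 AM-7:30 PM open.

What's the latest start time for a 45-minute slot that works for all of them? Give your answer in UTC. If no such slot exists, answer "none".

Emeka in UTC: 10:00-13:15, 13:45-17:45 (add 1h to convert from UTC-1).
Wendy in UTC: 09:00-09:30, 10:30-13:15, 13:45-14:30, 16:45-18:00 (subtract 2h to convert from UTC+2).
Zane in UTC: 09:15-12:00, 12:15-15:30, 17:30-18:00, 18:30-20:15 (add 1h to convert from UTC-1).
Jun in UTC: 16:00-17:00, 19:15-20:30 (subtract 2h to convert from UTC+2).
Rina in UTC: 12:30-20:30 (add 1h to convert from UTC-1).
Emeka ∩ Wendy: 10:30-13:15, 13:45-14:30, 16:45-17:45.
Emeka ∩ Wendy ∩ Zane: 10:30-12:00, 12:15-13:15, 13:45-14:30, 17:30-17:45.
Emeka ∩ Wendy ∩ Zane ∩ Jun: ∅.
Emeka ∩ Wendy ∩ Zane ∩ Jun ∩ Rina: ∅.
There is no time when everyone is free.
No common window is at least 45 minutes long.

none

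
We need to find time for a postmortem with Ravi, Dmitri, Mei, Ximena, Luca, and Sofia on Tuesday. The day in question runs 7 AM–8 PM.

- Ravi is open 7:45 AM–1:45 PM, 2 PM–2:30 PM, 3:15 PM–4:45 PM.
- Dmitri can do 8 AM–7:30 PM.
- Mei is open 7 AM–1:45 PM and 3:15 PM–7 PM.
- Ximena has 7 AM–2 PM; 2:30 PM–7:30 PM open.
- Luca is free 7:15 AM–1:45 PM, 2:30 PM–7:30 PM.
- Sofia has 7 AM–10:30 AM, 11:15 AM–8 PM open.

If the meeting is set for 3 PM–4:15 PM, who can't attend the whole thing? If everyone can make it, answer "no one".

Ravi: not fully free for 15:00-16:15. Dmitri: free for 15:00-16:15. Mei: not fully free for 15:00-16:15. Ximena: free for 15:00-16:15. Luca: free for 15:00-16:15. Sofia: free for 15:00-16:15.

Mei, Ravi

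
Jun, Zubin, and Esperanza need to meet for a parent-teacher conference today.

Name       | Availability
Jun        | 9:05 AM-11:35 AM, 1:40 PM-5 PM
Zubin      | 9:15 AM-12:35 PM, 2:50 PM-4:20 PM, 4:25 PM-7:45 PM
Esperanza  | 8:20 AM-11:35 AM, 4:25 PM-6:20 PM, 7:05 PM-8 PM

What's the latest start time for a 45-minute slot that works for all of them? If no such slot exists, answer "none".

10:50

Jun ∩ Zubin: 09:15-11:35, 14:50-16:20, 16:25-17:00.
Jun ∩ Zubin ∩ Esperanza: 09:15-11:35, 16:25-17:00.
So the common availability across everyone is 09:15-11:35, 16:25-17:00.
The last common window of at least 45 minutes is 09:15-11:35; a 45-minute meeting can start as late as 10:50 and still end by 11:35.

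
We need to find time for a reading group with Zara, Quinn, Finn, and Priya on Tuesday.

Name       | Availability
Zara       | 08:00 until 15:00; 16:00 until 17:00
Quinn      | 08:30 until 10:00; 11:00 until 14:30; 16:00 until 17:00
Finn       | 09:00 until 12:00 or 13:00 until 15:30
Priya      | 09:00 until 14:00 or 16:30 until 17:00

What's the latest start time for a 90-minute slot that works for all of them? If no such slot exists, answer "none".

Zara ∩ Quinn: 08:30-10:00, 11:00-14:30, 16:00-17:00.
Zara ∩ Quinn ∩ Finn: 09:00-10:00, 11:00-12:00, 13:00-14:30.
Zara ∩ Quinn ∩ Finn ∩ Priya: 09:00-10:00, 11:00-12:00, 13:00-14:00.
Those are the intersection windows.
No common window is at least 90 minutes long.

none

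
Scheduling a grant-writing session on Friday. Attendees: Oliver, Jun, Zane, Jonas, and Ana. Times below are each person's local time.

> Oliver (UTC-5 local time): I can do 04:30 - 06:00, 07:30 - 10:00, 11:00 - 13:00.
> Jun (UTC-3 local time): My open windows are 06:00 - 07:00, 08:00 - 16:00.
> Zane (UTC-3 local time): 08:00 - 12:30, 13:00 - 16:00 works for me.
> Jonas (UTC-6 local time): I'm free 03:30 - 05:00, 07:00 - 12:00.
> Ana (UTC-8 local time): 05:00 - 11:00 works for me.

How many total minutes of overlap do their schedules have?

240

Oliver in UTC: 09:30-11:00, 12:30-15:00, 16:00-18:00 (add 5h to convert from UTC-5).
Jun in UTC: 09:00-10:00, 11:00-19:00 (add 3h to convert from UTC-3).
Zane in UTC: 11:00-15:30, 16:00-19:00 (add 3h to convert from UTC-3).
Jonas in UTC: 09:30-11:00, 13:00-18:00 (add 6h to convert from UTC-6).
Ana in UTC: 13:00-19:00 (add 8h to convert from UTC-8).
Oliver ∩ Jun: 09:30-10:00, 12:30-15:00, 16:00-18:00.
Oliver ∩ Jun ∩ Zane: 12:30-15:00, 16:00-18:00.
Oliver ∩ Jun ∩ Zane ∩ Jonas: 13:00-15:00, 16:00-18:00.
Oliver ∩ Jun ∩ Zane ∩ Jonas ∩ Ana: 13:00-15:00, 16:00-18:00.
Those are the intersection windows.
Summing the common windows: 120 + 120 = 240 minutes.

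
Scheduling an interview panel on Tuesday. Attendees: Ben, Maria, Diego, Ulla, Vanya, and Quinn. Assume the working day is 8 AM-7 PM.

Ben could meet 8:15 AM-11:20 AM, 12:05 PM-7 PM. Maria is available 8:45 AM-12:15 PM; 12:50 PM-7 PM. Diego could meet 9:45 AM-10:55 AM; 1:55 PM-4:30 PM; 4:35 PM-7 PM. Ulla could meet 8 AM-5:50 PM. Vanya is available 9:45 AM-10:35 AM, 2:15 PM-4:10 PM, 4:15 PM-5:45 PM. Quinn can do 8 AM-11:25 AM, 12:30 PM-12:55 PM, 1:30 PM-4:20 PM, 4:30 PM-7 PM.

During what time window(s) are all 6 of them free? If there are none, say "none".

09:45-10:35, 14:15-16:10, 16:15-16:20, 16:35-17:45

Ben ∩ Maria: 08:45-11:20, 12:05-12:15, 12:50-19:00.
Ben ∩ Maria ∩ Diego: 09:45-10:55, 13:55-16:30, 16:35-19:00.
Ben ∩ Maria ∩ Diego ∩ Ulla: 09:45-10:55, 13:55-16:30, 16:35-17:50.
Ben ∩ Maria ∩ Diego ∩ Ulla ∩ Vanya: 09:45-10:35, 14:15-16:10, 16:15-16:30, 16:35-17:45.
Ben ∩ Maria ∩ Diego ∩ Ulla ∩ Vanya ∩ Quinn: 09:45-10:35, 14:15-16:10, 16:15-16:20, 16:35-17:45.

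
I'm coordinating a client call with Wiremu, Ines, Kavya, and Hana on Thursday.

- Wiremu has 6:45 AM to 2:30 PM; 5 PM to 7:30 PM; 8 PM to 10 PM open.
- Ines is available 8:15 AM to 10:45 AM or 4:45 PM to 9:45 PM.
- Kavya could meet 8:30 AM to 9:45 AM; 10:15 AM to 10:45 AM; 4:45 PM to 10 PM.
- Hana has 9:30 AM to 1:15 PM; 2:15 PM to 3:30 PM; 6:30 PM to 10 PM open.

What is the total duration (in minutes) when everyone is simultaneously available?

Wiremu ∩ Ines: 08:15-10:45, 17:00-19:30, 20:00-21:45.
Wiremu ∩ Ines ∩ Kavya: 08:30-09:45, 10:15-10:45, 17:00-19:30, 20:00-21:45.
Wiremu ∩ Ines ∩ Kavya ∩ Hana: 09:30-09:45, 10:15-10:45, 18:30-19:30, 20:00-21:45.
Those are the intersection windows.
Summing the common windows: 15 + 30 + 60 + 105 = 210 minutes.

210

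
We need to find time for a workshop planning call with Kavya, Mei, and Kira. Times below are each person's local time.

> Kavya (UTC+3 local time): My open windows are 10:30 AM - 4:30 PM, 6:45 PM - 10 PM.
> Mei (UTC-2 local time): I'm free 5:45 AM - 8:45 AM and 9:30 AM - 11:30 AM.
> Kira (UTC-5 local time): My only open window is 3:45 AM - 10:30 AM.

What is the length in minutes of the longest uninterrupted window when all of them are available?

Kavya in UTC: 07:30-13:30, 15:45-19:00 (subtract 3h to convert from UTC+3).
Mei in UTC: 07:45-10:45, 11:30-13:30 (add 2h to convert from UTC-2).
Kira in UTC: 08:45-15:30 (add 5h to convert from UTC-5).
Kavya ∩ Mei: 07:45-10:45, 11:30-13:30.
Kavya ∩ Mei ∩ Kira: 08:45-10:45, 11:30-13:30.
The longest is 08:45-10:45 at 120 minutes.

120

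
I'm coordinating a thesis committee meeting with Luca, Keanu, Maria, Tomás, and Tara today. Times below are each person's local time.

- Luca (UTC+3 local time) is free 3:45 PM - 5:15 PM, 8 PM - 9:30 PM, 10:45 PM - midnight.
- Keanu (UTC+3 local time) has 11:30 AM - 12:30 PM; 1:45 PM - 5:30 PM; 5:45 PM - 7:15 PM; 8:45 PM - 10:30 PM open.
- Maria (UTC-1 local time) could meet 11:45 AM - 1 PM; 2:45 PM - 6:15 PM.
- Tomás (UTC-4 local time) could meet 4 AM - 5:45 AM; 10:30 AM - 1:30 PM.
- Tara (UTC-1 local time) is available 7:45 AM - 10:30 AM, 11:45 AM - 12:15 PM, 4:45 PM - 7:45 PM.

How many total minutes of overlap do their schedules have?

Luca in UTC: 12:45-14:15, 17:00-18:30, 19:45-21:00 (subtract 3h to convert from UTC+3).
Keanu in UTC: 08:30-09:30, 10:45-14:30, 14:45-16:15, 17:45-19:30 (subtract 3h to convert from UTC+3).
Maria in UTC: 12:45-14:00, 15:45-19:15 (add 1h to convert from UTC-1).
Tomás in UTC: 08:00-09:45, 14:30-17:30 (add 4h to convert from UTC-4).
Tara in UTC: 08:45-11:30, 12:45-13:15, 17:45-20:45 (add 1h to convert from UTC-1).
Luca ∩ Keanu: 12:45-14:15, 17:45-18:30.
Luca ∩ Keanu ∩ Maria: 12:45-14:00, 17:45-18:30.
Luca ∩ Keanu ∩ Maria ∩ Tomás: ∅.
Luca ∩ Keanu ∩ Maria ∩ Tomás ∩ Tara: ∅.
There is no time when everyone is free.
There is no common window, so the total is 0 minutes.

0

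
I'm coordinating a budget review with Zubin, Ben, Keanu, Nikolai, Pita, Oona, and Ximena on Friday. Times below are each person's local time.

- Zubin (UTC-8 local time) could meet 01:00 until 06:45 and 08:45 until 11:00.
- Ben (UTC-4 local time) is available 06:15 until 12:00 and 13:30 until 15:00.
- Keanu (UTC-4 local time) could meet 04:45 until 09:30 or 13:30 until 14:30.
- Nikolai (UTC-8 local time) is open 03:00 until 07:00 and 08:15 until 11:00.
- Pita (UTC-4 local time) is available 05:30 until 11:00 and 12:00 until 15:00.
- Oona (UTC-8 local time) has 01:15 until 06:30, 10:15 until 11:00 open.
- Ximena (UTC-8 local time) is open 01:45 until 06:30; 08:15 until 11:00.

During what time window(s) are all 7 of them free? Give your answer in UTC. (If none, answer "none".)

11:00-13:30, 18:15-18:30

Zubin in UTC: 09:00-14:45, 16:45-19:00 (add 8h to convert from UTC-8).
Ben in UTC: 10:15-16:00, 17:30-19:00 (add 4h to convert from UTC-4).
Keanu in UTC: 08:45-13:30, 17:30-18:30 (add 4h to convert from UTC-4).
Nikolai in UTC: 11:00-15:00, 16:15-19:00 (add 8h to convert from UTC-8).
Pita in UTC: 09:30-15:00, 16:00-19:00 (add 4h to convert from UTC-4).
Oona in UTC: 09:15-14:30, 18:15-19:00 (add 8h to convert from UTC-8).
Ximena in UTC: 09:45-14:30, 16:15-19:00 (add 8h to convert from UTC-8).
Zubin ∩ Ben: 10:15-14:45, 17:30-19:00.
Zubin ∩ Ben ∩ Keanu: 10:15-13:30, 17:30-18:30.
Zubin ∩ Ben ∩ Keanu ∩ Nikolai: 11:00-13:30, 17:30-18:30.
Zubin ∩ Ben ∩ Keanu ∩ Nikolai ∩ Pita: 11:00-13:30, 17:30-18:30.
Zubin ∩ Ben ∩ Keanu ∩ Nikolai ∩ Pita ∩ Oona: 11:00-13:30, 18:15-18:30.
Zubin ∩ Ben ∩ Keanu ∩ Nikolai ∩ Pita ∩ Oona ∩ Ximena: 11:00-13:30, 18:15-18:30.
So the common availability across everyone is 11:00-13:30, 18:15-18:30.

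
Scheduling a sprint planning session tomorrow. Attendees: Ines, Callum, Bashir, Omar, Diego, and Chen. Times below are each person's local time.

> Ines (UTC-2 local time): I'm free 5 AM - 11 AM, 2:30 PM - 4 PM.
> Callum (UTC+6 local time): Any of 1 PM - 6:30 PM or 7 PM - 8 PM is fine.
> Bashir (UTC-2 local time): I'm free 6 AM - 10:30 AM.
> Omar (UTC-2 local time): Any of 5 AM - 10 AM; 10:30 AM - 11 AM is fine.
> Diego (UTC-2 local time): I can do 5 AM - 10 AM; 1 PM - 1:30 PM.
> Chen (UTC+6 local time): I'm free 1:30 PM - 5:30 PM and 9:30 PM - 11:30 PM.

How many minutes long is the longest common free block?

210

Ines in UTC: 07:00-13:00, 16:30-18:00 (add 2h to convert from UTC-2).
Callum in UTC: 07:00-12:30, 13:00-14:00 (subtract 6h to convert from UTC+6).
Bashir in UTC: 08:00-12:30 (add 2h to convert from UTC-2).
Omar in UTC: 07:00-12:00, 12:30-13:00 (add 2h to convert from UTC-2).
Diego in UTC: 07:00-12:00, 15:00-15:30 (add 2h to convert from UTC-2).
Chen in UTC: 07:30-11:30, 15:30-17:30 (subtract 6h to convert from UTC+6).
Ines ∩ Callum: 07:00-12:30.
Ines ∩ Callum ∩ Bashir: 08:00-12:30.
Ines ∩ Callum ∩ Bashir ∩ Omar: 08:00-12:00.
Ines ∩ Callum ∩ Bashir ∩ Omar ∩ Diego: 08:00-12:00.
Ines ∩ Callum ∩ Bashir ∩ Omar ∩ Diego ∩ Chen: 08:00-11:30.
Those are the intersection windows.
The longest is 08:00-11:30 at 210 minutes.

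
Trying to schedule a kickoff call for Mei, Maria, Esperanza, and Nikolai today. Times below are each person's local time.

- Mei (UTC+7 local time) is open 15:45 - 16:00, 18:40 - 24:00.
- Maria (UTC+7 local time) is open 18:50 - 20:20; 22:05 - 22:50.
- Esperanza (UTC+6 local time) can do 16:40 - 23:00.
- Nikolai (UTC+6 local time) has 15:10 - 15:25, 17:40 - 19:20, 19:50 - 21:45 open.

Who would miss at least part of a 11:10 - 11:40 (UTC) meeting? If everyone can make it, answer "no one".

Maria, Mei, Nikolai

Mei in UTC: 08:45-09:00, 11:40-17:00 (subtract 7h to convert from UTC+7).
Maria in UTC: 11:50-13:20, 15:05-15:50 (subtract 7h to convert from UTC+7).
Esperanza in UTC: 10:40-17:00 (subtract 6h to convert from UTC+6).
Nikolai in UTC: 09:10-09:25, 11:40-13:20, 13:50-15:45 (subtract 6h to convert from UTC+6).
Mei: not fully free for 11:10-11:40. Maria: not fully free for 11:10-11:40. Esperanza: free for 11:10-11:40. Nikolai: not fully free for 11:10-11:40.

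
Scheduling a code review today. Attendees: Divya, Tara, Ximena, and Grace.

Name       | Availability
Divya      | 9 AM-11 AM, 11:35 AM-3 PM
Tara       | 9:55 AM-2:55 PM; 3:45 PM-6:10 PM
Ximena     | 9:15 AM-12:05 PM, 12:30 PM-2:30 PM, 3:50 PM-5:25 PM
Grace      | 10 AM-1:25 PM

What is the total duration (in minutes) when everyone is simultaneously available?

145

Divya ∩ Tara: 09:55-11:00, 11:35-14:55.
Divya ∩ Tara ∩ Ximena: 09:55-11:00, 11:35-12:05, 12:30-14:30.
Divya ∩ Tara ∩ Ximena ∩ Grace: 10:00-11:00, 11:35-12:05, 12:30-13:25.
Summing the common windows: 60 + 30 + 55 = 145 minutes.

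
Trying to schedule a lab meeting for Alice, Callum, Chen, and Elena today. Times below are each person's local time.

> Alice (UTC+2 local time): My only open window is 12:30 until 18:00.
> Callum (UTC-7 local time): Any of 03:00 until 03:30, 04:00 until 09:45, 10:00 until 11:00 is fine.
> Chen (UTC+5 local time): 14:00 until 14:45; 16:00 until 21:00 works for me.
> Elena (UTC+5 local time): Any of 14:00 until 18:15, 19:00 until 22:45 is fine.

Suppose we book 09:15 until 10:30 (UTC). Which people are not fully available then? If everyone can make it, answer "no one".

Alice, Callum, Chen

Alice in UTC: 10:30-16:00 (subtract 2h to convert from UTC+2).
Callum in UTC: 10:00-10:30, 11:00-16:45, 17:00-18:00 (add 7h to convert from UTC-7).
Chen in UTC: 09:00-09:45, 11:00-16:00 (subtract 5h to convert from UTC+5).
Elena in UTC: 09:00-13:15, 14:00-17:45 (subtract 5h to convert from UTC+5).
Alice: not fully free for 09:15-10:30. Callum: not fully free for 09:15-10:30. Chen: not fully free for 09:15-10:30. Elena: free for 09:15-10:30.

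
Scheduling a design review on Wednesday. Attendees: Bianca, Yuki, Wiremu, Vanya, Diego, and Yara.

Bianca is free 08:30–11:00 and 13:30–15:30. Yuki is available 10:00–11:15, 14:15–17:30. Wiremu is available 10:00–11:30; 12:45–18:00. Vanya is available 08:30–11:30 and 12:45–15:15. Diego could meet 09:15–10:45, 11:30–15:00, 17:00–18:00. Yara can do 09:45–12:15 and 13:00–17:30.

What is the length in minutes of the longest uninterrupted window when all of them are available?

Bianca ∩ Yuki: 10:00-11:00, 14:15-15:30.
Bianca ∩ Yuki ∩ Wiremu: 10:00-11:00, 14:15-15:30.
Bianca ∩ Yuki ∩ Wiremu ∩ Vanya: 10:00-11:00, 14:15-15:15.
Bianca ∩ Yuki ∩ Wiremu ∩ Vanya ∩ Diego: 10:00-10:45, 14:15-15:00.
Bianca ∩ Yuki ∩ Wiremu ∩ Vanya ∩ Diego ∩ Yara: 10:00-10:45, 14:15-15:00.
So the common availability across everyone is 10:00-10:45, 14:15-15:00.
The longest is 10:00-10:45 at 45 minutes.

45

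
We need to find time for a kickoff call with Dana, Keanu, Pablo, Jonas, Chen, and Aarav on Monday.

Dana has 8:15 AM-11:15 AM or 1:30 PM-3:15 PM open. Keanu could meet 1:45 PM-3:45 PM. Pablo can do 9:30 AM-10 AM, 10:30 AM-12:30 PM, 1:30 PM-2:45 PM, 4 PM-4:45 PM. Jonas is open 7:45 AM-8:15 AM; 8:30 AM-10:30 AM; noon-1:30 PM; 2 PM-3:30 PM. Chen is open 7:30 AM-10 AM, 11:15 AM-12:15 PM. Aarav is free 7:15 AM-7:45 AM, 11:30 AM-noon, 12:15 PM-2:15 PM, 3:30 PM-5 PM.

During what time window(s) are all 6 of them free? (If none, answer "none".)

Dana ∩ Keanu: 13:45-15:15.
Dana ∩ Keanu ∩ Pablo: 13:45-14:45.
Dana ∩ Keanu ∩ Pablo ∩ Jonas: 14:00-14:45.
Dana ∩ Keanu ∩ Pablo ∩ Jonas ∩ Chen: ∅.
Dana ∩ Keanu ∩ Pablo ∩ Jonas ∩ Chen ∩ Aarav: ∅.
There is no time when everyone is free.

none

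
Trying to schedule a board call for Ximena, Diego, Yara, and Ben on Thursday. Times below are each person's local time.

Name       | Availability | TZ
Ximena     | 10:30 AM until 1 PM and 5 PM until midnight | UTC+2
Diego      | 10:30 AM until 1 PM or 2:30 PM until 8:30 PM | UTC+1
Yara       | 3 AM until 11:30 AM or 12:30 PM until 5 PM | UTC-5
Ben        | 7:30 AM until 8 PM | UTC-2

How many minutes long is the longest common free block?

120

Ximena in UTC: 08:30-11:00, 15:00-22:00 (subtract 2h to convert from UTC+2).
Diego in UTC: 09:30-12:00, 13:30-19:30 (subtract 1h to convert from UTC+1).
Yara in UTC: 08:00-16:30, 17:30-22:00 (add 5h to convert from UTC-5).
Ben in UTC: 09:30-22:00 (add 2h to convert from UTC-2).
Ximena ∩ Diego: 09:30-11:00, 15:00-19:30.
Ximena ∩ Diego ∩ Yara: 09:30-11:00, 15:00-16:30, 17:30-19:30.
Ximena ∩ Diego ∩ Yara ∩ Ben: 09:30-11:00, 15:00-16:30, 17:30-19:30.
So the common availability across everyone is 09:30-11:00, 15:00-16:30, 17:30-19:30.
The longest is 17:30-19:30 at 120 minutes.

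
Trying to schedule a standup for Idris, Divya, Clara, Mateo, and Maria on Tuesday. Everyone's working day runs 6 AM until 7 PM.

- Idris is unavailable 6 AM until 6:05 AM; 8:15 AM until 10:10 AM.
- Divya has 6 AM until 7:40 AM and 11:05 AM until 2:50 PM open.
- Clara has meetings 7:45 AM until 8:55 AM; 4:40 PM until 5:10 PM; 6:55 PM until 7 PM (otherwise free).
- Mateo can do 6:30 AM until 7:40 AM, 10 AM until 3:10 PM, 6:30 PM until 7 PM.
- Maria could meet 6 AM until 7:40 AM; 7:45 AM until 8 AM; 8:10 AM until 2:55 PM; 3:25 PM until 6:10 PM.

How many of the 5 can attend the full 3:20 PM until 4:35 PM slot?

Idris free: 06:05-08:15, 10:10-19:00 (invert busy blocks within the working day).
Divya free: 06:00-07:40, 11:05-14:50.
Clara free: 06:00-07:45, 08:55-16:40, 17:10-18:55 (invert busy blocks within the working day).
Mateo free: 06:30-07:40, 10:00-15:10, 18:30-19:00.
Maria free: 06:00-07:40, 07:45-08:00, 08:10-14:55, 15:25-18:10.
Idris and Clara can make the full 15:20-16:35 slot — that's 2.

2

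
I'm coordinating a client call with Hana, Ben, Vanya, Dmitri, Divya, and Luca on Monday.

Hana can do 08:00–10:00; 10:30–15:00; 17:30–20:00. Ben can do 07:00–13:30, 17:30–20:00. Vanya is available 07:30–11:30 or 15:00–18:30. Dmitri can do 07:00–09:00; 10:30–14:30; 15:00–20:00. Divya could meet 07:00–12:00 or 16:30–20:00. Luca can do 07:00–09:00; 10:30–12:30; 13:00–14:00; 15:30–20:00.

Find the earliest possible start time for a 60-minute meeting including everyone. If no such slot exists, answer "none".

08:00

Hana ∩ Ben: 08:00-10:00, 10:30-13:30, 17:30-20:00.
Hana ∩ Ben ∩ Vanya: 08:00-10:00, 10:30-11:30, 17:30-18:30.
Hana ∩ Ben ∩ Vanya ∩ Dmitri: 08:00-09:00, 10:30-11:30, 17:30-18:30.
Hana ∩ Ben ∩ Vanya ∩ Dmitri ∩ Divya: 08:00-09:00, 10:30-11:30, 17:30-18:30.
Hana ∩ Ben ∩ Vanya ∩ Dmitri ∩ Divya ∩ Luca: 08:00-09:00, 10:30-11:30, 17:30-18:30.
So the common availability across everyone is 08:00-09:00, 10:30-11:30, 17:30-18:30.
The first common window of at least 60 minutes is 08:00-09:00, so the earliest start is 08:00.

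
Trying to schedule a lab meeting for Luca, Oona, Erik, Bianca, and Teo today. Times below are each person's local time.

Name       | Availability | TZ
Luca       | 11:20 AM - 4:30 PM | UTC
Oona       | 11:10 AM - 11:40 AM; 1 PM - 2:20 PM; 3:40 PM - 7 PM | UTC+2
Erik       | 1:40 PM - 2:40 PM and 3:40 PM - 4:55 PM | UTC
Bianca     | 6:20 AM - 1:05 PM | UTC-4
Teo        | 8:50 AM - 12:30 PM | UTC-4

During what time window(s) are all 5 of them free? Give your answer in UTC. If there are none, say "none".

13:40-14:40, 15:40-16:30

Luca in UTC: 11:20-16:30.
Oona in UTC: 09:10-09:40, 11:00-12:20, 13:40-17:00 (subtract 2h to convert from UTC+2).
Erik in UTC: 13:40-14:40, 15:40-16:55.
Bianca in UTC: 10:20-17:05 (add 4h to convert from UTC-4).
Teo in UTC: 12:50-16:30 (add 4h to convert from UTC-4).
Luca ∩ Oona: 11:20-12:20, 13:40-16:30.
Luca ∩ Oona ∩ Erik: 13:40-14:40, 15:40-16:30.
Luca ∩ Oona ∩ Erik ∩ Bianca: 13:40-14:40, 15:40-16:30.
Luca ∩ Oona ∩ Erik ∩ Bianca ∩ Teo: 13:40-14:40, 15:40-16:30.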